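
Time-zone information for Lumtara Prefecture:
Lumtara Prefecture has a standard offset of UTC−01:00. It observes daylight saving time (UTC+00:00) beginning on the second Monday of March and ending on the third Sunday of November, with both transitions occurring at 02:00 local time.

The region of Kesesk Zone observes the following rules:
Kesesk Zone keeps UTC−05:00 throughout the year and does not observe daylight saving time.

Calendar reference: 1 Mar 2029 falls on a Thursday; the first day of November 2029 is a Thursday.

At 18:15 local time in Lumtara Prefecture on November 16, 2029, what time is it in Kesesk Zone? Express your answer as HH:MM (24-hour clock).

13:15

1 March 2029 is a Thursday, so the first Monday is March 5 and the second is March 12.
1 November 2029 is a Thursday, so the first Sunday is November 4 and the third is November 18.
November 16, 2029 lies within the daylight-saving period (12 March – 18 November), so Lumtara Prefecture is on daylight time, UTC+00:00.
18:15 Lumtara Prefecture − 0h = 18:15 UTC.
Kesesk Zone has no daylight saving, so its offset is UTC−05:00 year-round.
18:15 UTC − 5h = 13:15 Kesesk Zone.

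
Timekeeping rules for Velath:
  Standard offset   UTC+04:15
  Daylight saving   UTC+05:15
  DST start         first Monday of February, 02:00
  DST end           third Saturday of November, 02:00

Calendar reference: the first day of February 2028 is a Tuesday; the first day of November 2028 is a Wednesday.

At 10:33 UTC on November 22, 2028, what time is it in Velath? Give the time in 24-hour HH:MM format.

1 February 2028 is a Tuesday, so the first Monday is February 7.
1 November 2028 is a Wednesday, so the first Saturday is November 4 and the third is November 18.
At the standard offset (UTC+04:15), 10:33 UTC + 4h15m = 14:48 Velath standard time.
The standard-time date in Velath, November 22, 2028, does not fall between 7 February and 18 November, so daylight saving is not in effect and Velath is at UTC+04:15.
10:33 UTC + 4h15m = 14:48 local.

14:48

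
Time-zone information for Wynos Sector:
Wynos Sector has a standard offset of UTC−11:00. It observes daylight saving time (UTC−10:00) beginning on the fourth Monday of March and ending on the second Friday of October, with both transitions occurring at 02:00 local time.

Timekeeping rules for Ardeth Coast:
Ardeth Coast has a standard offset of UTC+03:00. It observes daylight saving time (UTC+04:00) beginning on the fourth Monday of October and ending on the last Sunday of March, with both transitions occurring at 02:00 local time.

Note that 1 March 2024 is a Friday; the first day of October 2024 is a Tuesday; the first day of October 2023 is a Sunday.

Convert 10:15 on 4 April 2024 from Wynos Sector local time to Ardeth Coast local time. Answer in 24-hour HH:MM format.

1 March 2024 is a Friday, so the first Monday is March 4 and the fourth is March 25.
1 October 2024 is a Tuesday, so the first Friday is October 4 and the second is October 11.
Daylight saving runs 25 March – 11 October; 4 April 2024 is inside that window, so Wynos Sector is at UTC−10:00.
10:15 Wynos Sector + 10h = 20:15 UTC.
1 October 2023 is a Sunday, so the first Monday is October 2 and the fourth is October 23.
1 March 2024 is a Friday, so Sundays fall on 3, 10, 17, 24, 31; the last is March 31.
At the standard offset (UTC+03:00), 20:15 UTC + 3h = 23:15 Ardeth Coast standard time.
The standard-time date in Ardeth Coast, 4 April 2024, does not fall between 23 October 2023 and 31 March 2024, so daylight saving is not in effect and Ardeth Coast is at UTC+03:00.
20:15 UTC + 3h = 23:15 Ardeth Coast.

23:15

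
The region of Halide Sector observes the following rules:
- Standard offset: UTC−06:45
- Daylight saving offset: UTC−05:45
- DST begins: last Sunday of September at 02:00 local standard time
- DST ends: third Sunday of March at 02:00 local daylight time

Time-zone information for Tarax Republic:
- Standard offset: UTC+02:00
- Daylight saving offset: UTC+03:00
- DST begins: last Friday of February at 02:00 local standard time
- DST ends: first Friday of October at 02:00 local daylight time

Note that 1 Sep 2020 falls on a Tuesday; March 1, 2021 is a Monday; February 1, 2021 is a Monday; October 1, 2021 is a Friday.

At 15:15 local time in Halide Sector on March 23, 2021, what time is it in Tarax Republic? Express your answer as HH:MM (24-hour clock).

01:00

1 September 2020 is a Tuesday, so Sundays fall on 6, 13, 20, 27; the last is September 27.
1 March 2021 is a Monday, so the first Sunday is March 7 and the third is March 21.
Daylight saving runs 27 September 2020 – 21 March 2021; March 23, 2021 is outside that window, so Halide Sector is on standard time at UTC−06:45.
15:15 Halide Sector + 6h45m = 22:00 UTC.
1 February 2021 is a Monday, so Fridays fall on 5, 12, 19, 26; the last is February 26.
1 October 2021 is a Friday, so the first Friday is October 1.
At the standard offset (UTC+02:00), 22:00 UTC + 2h = 00:00 Tarax Republic standard time (rolling into the next day, 24 March 2021).
The standard-time date in Tarax Republic, March 24, 2021, falls between 26 February and 1 October, so daylight saving is in effect and Tarax Republic is at UTC+03:00.
22:00 UTC + 3h = 01:00 Tarax Republic (rolling into the next day, 24 March 2021).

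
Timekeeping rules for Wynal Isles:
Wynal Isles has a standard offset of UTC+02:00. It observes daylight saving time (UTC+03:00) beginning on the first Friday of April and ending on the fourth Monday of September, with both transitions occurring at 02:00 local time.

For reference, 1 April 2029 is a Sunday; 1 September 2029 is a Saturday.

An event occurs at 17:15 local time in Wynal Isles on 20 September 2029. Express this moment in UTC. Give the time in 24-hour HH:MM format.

1 April 2029 is a Sunday, so the first Friday is April 6.
1 September 2029 is a Saturday, so the first Monday is September 3 and the fourth is September 24.
20 September 2029 falls between 6 April and 24 September, so daylight saving is in effect and Wynal Isles is at UTC+03:00.
17:15 local − 3h = 14:15 UTC.

14:15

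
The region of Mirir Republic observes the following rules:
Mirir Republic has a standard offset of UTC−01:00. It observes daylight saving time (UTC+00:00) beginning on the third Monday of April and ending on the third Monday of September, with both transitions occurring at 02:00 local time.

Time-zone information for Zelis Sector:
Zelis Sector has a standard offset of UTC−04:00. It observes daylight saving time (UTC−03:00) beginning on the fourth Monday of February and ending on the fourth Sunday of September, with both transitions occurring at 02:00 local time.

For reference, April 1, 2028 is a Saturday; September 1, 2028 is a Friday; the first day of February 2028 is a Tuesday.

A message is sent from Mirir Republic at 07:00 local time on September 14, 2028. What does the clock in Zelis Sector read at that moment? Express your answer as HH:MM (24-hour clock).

04:00

1 April 2028 is a Saturday, so the first Monday is April 3 and the third is April 17.
1 September 2028 is a Friday, so the first Monday is September 4 and the third is September 18.
Daylight saving runs 17 April – 18 September; September 14, 2028 is inside that window, so Mirir Republic is at UTC+00:00.
07:00 Mirir Republic − 0h = 07:00 UTC.
1 February 2028 is a Tuesday, so the first Monday is February 7 and the fourth is February 28.
1 September 2028 is a Friday, so the first Sunday is September 3 and the fourth is September 24.
At the standard offset (UTC−04:00), 07:00 UTC − 4h = 03:00 Zelis Sector standard time.
The standard-time date in Zelis Sector, September 14, 2028, lies within the daylight-saving period (28 February – 24 September), so Zelis Sector is on daylight time, UTC−03:00.
07:00 UTC − 3h = 04:00 Zelis Sector.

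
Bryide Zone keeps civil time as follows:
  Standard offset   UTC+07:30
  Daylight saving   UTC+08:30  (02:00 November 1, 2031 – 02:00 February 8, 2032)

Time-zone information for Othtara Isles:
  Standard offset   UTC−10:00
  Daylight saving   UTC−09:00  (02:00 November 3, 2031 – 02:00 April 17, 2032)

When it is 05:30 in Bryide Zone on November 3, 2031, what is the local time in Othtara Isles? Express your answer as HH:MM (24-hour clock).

November 3, 2031 lies within the daylight-saving period (1 November 2031 – 8 February 2032), so Bryide Zone is on daylight time, UTC+08:30.
05:30 Bryide Zone − 8h30m = 21:00 UTC (rolling into the previous day, 2 November 2031).
At the standard offset (UTC−10:00), 21:00 UTC − 10h = 11:00 Othtara Isles standard time.
The standard-time date in Othtara Isles, November 2, 2031, is outside the daylight-saving period (3 November 2031 – 17 April 2032), so Othtara Isles is on standard time, UTC−10:00.
21:00 UTC − 10h = 11:00 Othtara Isles.

11:00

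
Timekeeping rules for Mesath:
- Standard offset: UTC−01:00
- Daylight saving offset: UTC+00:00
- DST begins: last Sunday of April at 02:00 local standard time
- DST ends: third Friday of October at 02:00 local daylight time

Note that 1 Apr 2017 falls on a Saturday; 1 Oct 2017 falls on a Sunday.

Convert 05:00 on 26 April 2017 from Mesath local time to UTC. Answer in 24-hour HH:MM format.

06:00

1 April 2017 is a Saturday, so Sundays fall on 2, 9, 16, 23, 30; the last is April 30.
1 October 2017 is a Sunday, so the first Friday is October 6 and the third is October 20.
26 April 2017 does not fall between 30 April and 20 October, so daylight saving is not in effect and Mesath is at UTC−01:00.
05:00 local + 1h = 06:00 UTC.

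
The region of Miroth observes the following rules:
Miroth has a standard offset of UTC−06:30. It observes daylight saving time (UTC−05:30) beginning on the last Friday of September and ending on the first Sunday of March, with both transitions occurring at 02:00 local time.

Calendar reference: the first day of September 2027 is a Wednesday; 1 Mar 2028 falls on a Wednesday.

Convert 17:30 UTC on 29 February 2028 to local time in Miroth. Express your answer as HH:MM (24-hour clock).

1 September 2027 is a Wednesday, so Fridays fall on 3, 10, 17, 24; the last is September 24.
1 March 2028 is a Wednesday, so the first Sunday is March 5.
At the standard offset (UTC−06:30), 17:30 UTC − 6h30m = 11:00 Miroth standard time.
The standard-time date in Miroth, 29 February 2028, lies within the daylight-saving period (24 September 2027 – 5 March 2028), so Miroth is on daylight time, UTC−05:30.
17:30 UTC − 5h30m = 12:00 local.

12:00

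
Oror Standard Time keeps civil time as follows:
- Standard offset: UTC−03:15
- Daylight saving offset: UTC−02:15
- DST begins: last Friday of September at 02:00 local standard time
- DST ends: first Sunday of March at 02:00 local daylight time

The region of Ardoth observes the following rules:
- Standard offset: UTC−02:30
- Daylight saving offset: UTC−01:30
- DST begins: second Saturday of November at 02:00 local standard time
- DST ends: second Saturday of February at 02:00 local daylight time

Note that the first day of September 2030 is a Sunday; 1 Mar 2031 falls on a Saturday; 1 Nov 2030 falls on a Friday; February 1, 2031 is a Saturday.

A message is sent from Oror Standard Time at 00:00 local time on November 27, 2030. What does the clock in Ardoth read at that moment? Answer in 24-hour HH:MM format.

1 September 2030 is a Sunday, so Fridays fall on 6, 13, 20, 27; the last is September 27.
1 March 2031 is a Saturday, so the first Sunday is March 2.
November 27, 2030 lies within the daylight-saving period (27 September 2030 – 2 March 2031), so Oror Standard Time is on daylight time, UTC−02:15.
00:00 Oror Standard Time + 2h15m = 02:15 UTC.
1 November 2030 is a Friday, so the first Saturday is November 2 and the second is November 9.
1 February 2031 is a Saturday, so the first Saturday is February 1 and the second is February 8.
At the standard offset (UTC−02:30), 02:15 UTC − 2h30m = 23:45 Ardoth standard time (rolling into the previous day, 26 November 2030).
The standard-time date in Ardoth, November 26, 2030, lies within the daylight-saving period (9 November 2030 – 8 February 2031), so Ardoth is on daylight time, UTC−01:30.
02:15 UTC − 1h30m = 00:45 Ardoth.

00:45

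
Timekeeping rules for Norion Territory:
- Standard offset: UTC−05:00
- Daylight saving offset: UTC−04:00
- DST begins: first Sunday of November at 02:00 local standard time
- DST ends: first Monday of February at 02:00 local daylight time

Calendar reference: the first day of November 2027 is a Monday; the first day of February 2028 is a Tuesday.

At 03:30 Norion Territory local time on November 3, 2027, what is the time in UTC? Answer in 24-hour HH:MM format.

08:30

1 November 2027 is a Monday, so the first Sunday is November 7.
1 February 2028 is a Tuesday, so the first Monday is February 7.
November 3, 2027 does not fall between 7 November 2027 and 7 February 2028, so daylight saving is not in effect and Norion Territory is at UTC−05:00.
03:30 local + 5h = 08:30 UTC.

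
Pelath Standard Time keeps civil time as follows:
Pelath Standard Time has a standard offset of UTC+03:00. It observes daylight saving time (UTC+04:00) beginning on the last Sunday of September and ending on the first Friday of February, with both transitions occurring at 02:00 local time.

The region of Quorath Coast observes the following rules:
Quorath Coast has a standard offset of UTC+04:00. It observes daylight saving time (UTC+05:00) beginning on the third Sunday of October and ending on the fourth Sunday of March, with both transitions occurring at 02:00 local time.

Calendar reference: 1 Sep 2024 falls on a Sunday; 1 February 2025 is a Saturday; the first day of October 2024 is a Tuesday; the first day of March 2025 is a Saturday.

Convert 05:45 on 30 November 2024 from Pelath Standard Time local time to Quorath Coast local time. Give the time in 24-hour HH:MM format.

06:45

1 September 2024 is a Sunday, so Sundays fall on 1, 8, 15, 22, 29; the last is September 29.
1 February 2025 is a Saturday, so the first Friday is February 7.
30 November 2024 lies within the daylight-saving period (29 September 2024 – 7 February 2025), so Pelath Standard Time is on daylight time, UTC+04:00.
05:45 Pelath Standard Time − 4h = 01:45 UTC.
1 October 2024 is a Tuesday, so the first Sunday is October 6 and the third is October 20.
1 March 2025 is a Saturday, so the first Sunday is March 2 and the fourth is March 23.
At the standard offset (UTC+04:00), 01:45 UTC + 4h = 05:45 Quorath Coast standard time.
Daylight saving runs 20 October 2024 – 23 March 2025; the standard-time date in Quorath Coast, 30 November 2024, is inside that window, so Quorath Coast is at UTC+05:00.
01:45 UTC + 5h = 06:45 Quorath Coast.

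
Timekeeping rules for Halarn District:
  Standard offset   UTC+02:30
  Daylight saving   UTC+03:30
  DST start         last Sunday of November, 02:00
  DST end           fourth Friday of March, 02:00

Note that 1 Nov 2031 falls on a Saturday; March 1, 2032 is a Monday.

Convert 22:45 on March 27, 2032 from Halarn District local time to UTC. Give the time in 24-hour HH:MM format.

1 November 2031 is a Saturday, so Sundays fall on 2, 9, 16, 23, 30; the last is November 30.
1 March 2032 is a Monday, so the first Friday is March 5 and the fourth is March 26.
March 27, 2032 is outside the daylight-saving period (30 November 2031 – 26 March 2032), so Halarn District is on standard time, UTC+02:30.
22:45 local − 2h30m = 20:15 UTC.

20:15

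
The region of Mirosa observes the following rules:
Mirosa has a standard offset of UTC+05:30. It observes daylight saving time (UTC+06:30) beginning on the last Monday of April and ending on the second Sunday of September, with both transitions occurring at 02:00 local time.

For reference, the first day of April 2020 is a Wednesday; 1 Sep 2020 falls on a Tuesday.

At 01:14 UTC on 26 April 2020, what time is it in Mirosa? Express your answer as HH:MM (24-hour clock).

06:44

1 April 2020 is a Wednesday, so Mondays fall on 6, 13, 20, 27; the last is April 27.
1 September 2020 is a Tuesday, so the first Sunday is September 6 and the second is September 13.
At the standard offset (UTC+05:30), 01:14 UTC + 5h30m = 06:44 Mirosa standard time.
The standard-time date in Mirosa, 26 April 2020, does not fall between 27 April and 13 September, so daylight saving is not in effect and Mirosa is at UTC+05:30.
01:14 UTC + 5h30m = 06:44 local.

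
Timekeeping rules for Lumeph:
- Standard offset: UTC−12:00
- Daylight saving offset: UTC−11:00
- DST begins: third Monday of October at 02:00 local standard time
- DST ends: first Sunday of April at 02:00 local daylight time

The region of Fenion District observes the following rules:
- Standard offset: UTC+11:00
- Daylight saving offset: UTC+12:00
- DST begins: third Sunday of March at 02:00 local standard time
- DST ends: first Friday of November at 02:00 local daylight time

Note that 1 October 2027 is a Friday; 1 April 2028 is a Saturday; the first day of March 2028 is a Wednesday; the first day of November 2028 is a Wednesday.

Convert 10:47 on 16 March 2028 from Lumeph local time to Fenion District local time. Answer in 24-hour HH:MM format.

08:47

1 October 2027 is a Friday, so the first Monday is October 4 and the third is October 18.
1 April 2028 is a Saturday, so the first Sunday is April 2.
Daylight saving runs 18 October 2027 – 2 April 2028; 16 March 2028 is inside that window, so Lumeph is at UTC−11:00.
10:47 Lumeph + 11h = 21:47 UTC.
1 March 2028 is a Wednesday, so the first Sunday is March 5 and the third is March 19.
1 November 2028 is a Wednesday, so the first Friday is November 3.
At the standard offset (UTC+11:00), 21:47 UTC + 11h = 08:47 Fenion District standard time (rolling into the next day, 17 March 2028).
The standard-time date in Fenion District, 17 March 2028, does not fall between 19 March and 3 November, so daylight saving is not in effect and Fenion District is at UTC+11:00.
21:47 UTC + 11h = 08:47 Fenion District (rolling into the next day, 17 March 2028).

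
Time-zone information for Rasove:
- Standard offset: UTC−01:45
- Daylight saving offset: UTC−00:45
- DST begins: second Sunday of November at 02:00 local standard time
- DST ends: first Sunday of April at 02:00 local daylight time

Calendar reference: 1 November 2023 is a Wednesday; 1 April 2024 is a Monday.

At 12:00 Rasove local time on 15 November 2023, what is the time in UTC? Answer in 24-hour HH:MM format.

12:45

1 November 2023 is a Wednesday, so the first Sunday is November 5 and the second is November 12.
1 April 2024 is a Monday, so the first Sunday is April 7.
15 November 2023 falls between 12 November 2023 and 7 April 2024, so daylight saving is in effect and Rasove is at UTC−00:45.
12:00 local + 0h45m = 12:45 UTC.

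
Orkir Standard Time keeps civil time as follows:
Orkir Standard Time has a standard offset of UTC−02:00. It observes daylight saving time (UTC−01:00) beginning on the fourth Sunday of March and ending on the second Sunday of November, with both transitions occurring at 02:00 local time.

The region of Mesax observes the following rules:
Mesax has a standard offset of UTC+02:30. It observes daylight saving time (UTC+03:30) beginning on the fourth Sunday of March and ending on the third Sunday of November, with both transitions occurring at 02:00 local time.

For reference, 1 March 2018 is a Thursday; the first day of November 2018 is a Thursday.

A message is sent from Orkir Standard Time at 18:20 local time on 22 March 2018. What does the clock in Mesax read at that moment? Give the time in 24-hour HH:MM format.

22:50

1 March 2018 is a Thursday, so the first Sunday is March 4 and the fourth is March 25.
1 November 2018 is a Thursday, so the first Sunday is November 4 and the second is November 11.
22 March 2018 is outside the daylight-saving period (25 March – 11 November), so Orkir Standard Time is on standard time, UTC−02:00.
18:20 Orkir Standard Time + 2h = 20:20 UTC.
1 March 2018 is a Thursday, so the first Sunday is March 4 and the fourth is March 25.
1 November 2018 is a Thursday, so the first Sunday is November 4 and the third is November 18.
At the standard offset (UTC+02:30), 20:20 UTC + 2h30m = 22:50 Mesax standard time.
Daylight saving runs 25 March – 18 November; the standard-time date in Mesax, 22 March 2018, is outside that window, so Mesax is on standard time at UTC+02:30.
20:20 UTC + 2h30m = 22:50 Mesax.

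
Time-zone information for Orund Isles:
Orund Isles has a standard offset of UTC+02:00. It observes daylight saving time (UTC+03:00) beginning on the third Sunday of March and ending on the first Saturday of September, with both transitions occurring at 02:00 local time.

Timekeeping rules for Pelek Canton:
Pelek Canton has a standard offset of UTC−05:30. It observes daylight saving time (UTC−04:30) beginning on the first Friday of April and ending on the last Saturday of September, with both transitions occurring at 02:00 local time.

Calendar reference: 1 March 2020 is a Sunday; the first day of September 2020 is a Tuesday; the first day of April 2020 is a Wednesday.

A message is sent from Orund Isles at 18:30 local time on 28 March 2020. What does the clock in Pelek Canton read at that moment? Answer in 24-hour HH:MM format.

10:00

1 March 2020 is a Sunday, so the first Sunday is March 1 and the third is March 15.
1 September 2020 is a Tuesday, so the first Saturday is September 5.
Daylight saving runs 15 March – 5 September; 28 March 2020 is inside that window, so Orund Isles is at UTC+03:00.
18:30 Orund Isles − 3h = 15:30 UTC.
1 April 2020 is a Wednesday, so the first Friday is April 3.
1 September 2020 is a Tuesday, so Saturdays fall on 5, 12, 19, 26; the last is September 26.
At the standard offset (UTC−05:30), 15:30 UTC − 5h30m = 10:00 Pelek Canton standard time.
The standard-time date in Pelek Canton, 28 March 2020, does not fall between 3 April and 26 September, so daylight saving is not in effect and Pelek Canton is at UTC−05:30.
15:30 UTC − 5h30m = 10:00 Pelek Canton.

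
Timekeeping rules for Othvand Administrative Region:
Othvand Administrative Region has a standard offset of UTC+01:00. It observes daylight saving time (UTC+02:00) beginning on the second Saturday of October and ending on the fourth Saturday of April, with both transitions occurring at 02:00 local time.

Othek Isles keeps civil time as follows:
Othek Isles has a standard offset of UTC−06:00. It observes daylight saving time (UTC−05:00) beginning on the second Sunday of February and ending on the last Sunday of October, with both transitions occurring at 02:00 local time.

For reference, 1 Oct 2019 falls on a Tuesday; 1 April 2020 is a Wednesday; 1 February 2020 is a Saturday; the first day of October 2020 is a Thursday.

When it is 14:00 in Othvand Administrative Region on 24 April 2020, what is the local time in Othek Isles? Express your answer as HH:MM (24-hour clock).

1 October 2019 is a Tuesday, so the first Saturday is October 5 and the second is October 12.
1 April 2020 is a Wednesday, so the first Saturday is April 4 and the fourth is April 25.
Daylight saving runs 12 October 2019 – 25 April 2020; 24 April 2020 is inside that window, so Othvand Administrative Region is at UTC+02:00.
14:00 Othvand Administrative Region − 2h = 12:00 UTC.
1 February 2020 is a Saturday, so the first Sunday is February 2 and the second is February 9.
1 October 2020 is a Thursday, so Sundays fall on 4, 11, 18, 25; the last is October 25.
At the standard offset (UTC−06:00), 12:00 UTC − 6h = 06:00 Othek Isles standard time.
The standard-time date in Othek Isles, 24 April 2020, falls between 9 February and 25 October, so daylight saving is in effect and Othek Isles is at UTC−05:00.
12:00 UTC − 5h = 07:00 Othek Isles.

07:00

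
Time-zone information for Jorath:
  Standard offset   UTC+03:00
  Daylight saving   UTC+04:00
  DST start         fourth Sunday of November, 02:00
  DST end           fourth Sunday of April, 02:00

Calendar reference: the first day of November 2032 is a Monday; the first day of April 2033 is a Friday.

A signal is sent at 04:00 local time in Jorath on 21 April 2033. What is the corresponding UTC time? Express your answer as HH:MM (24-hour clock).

00:00

1 November 2032 is a Monday, so the first Sunday is November 7 and the fourth is November 28.
1 April 2033 is a Friday, so the first Sunday is April 3 and the fourth is April 24.
21 April 2033 falls between 28 November 2032 and 24 April 2033, so daylight saving is in effect and Jorath is at UTC+04:00.
04:00 local − 4h = 00:00 UTC.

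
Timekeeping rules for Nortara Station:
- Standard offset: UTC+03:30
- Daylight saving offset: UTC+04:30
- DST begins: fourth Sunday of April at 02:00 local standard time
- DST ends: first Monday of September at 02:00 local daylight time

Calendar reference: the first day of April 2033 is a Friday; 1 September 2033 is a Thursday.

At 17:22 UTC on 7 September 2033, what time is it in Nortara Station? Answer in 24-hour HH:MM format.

1 April 2033 is a Friday, so the first Sunday is April 3 and the fourth is April 24.
1 September 2033 is a Thursday, so the first Monday is September 5.
At the standard offset (UTC+03:30), 17:22 UTC + 3h30m = 20:52 Nortara Station standard time.
The standard-time date in Nortara Station, 7 September 2033, does not fall between 24 April and 5 September, so daylight saving is not in effect and Nortara Station is at UTC+03:30.
17:22 UTC + 3h30m = 20:52 local.

20:52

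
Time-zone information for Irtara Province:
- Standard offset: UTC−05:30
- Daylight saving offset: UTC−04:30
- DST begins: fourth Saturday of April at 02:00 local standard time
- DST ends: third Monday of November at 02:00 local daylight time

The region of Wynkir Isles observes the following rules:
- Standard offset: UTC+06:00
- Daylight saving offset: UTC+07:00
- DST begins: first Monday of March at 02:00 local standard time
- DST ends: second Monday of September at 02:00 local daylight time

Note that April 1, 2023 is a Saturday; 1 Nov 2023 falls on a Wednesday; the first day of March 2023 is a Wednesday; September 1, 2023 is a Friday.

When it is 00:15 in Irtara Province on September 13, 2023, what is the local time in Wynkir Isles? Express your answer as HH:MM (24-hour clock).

10:45

1 April 2023 is a Saturday, so the first Saturday is April 1 and the fourth is April 22.
1 November 2023 is a Wednesday, so the first Monday is November 6 and the third is November 20.
Daylight saving runs 22 April – 20 November; September 13, 2023 is inside that window, so Irtara Province is at UTC−04:30.
00:15 Irtara Province + 4h30m = 04:45 UTC.
1 March 2023 is a Wednesday, so the first Monday is March 6.
1 September 2023 is a Friday, so the first Monday is September 4 and the second is September 11.
At the standard offset (UTC+06:00), 04:45 UTC + 6h = 10:45 Wynkir Isles standard time.
The standard-time date in Wynkir Isles, September 13, 2023, does not fall between 6 March and 11 September, so daylight saving is not in effect and Wynkir Isles is at UTC+06:00.
04:45 UTC + 6h = 10:45 Wynkir Isles.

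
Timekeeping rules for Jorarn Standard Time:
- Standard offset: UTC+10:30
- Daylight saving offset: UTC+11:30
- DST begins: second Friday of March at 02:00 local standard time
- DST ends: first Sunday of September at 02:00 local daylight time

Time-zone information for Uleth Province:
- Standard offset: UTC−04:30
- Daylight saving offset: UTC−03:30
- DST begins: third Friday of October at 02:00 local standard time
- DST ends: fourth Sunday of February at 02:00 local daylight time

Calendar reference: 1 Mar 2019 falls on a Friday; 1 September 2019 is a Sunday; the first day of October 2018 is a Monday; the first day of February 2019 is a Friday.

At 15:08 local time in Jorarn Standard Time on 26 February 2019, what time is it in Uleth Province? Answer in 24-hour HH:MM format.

00:08

1 March 2019 is a Friday, so the first Friday is March 1 and the second is March 8.
1 September 2019 is a Sunday, so the first Sunday is September 1.
26 February 2019 does not fall between 8 March and 1 September, so daylight saving is not in effect and Jorarn Standard Time is at UTC+10:30.
15:08 Jorarn Standard Time − 10h30m = 04:38 UTC.
1 October 2018 is a Monday, so the first Friday is October 5 and the third is October 19.
1 February 2019 is a Friday, so the first Sunday is February 3 and the fourth is February 24.
At the standard offset (UTC−04:30), 04:38 UTC − 4h30m = 00:08 Uleth Province standard time.
Daylight saving runs 19 October 2018 – 24 February 2019; the standard-time date in Uleth Province, 26 February 2019, is outside that window, so Uleth Province is on standard time at UTC−04:30.
04:38 UTC − 4h30m = 00:08 Uleth Province.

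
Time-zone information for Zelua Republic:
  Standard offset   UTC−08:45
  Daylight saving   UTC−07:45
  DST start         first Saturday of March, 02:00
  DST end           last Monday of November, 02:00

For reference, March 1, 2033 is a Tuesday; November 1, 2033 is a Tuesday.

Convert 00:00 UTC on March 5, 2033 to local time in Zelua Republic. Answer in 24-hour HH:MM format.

1 March 2033 is a Tuesday, so the first Saturday is March 5.
1 November 2033 is a Tuesday, so Mondays fall on 7, 14, 21, 28; the last is November 28.
At the standard offset (UTC−08:45), 00:00 UTC − 8h45m = 15:15 Zelua Republic standard time (rolling into the previous day, 4 March 2033).
The standard-time date in Zelua Republic, March 4, 2033, does not fall between 5 March and 28 November, so daylight saving is not in effect and Zelua Republic is at UTC−08:45.
00:00 UTC − 8h45m = 15:15 local (rolling into the previous day, 4 March 2033).

15:15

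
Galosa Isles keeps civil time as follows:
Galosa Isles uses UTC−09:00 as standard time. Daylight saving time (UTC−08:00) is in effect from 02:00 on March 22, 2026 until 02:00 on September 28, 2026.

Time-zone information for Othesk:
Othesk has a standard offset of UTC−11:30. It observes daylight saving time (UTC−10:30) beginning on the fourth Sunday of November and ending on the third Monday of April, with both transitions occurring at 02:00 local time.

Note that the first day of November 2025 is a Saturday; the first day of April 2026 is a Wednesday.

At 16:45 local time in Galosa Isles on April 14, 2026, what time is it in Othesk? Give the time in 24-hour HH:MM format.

April 14, 2026 lies within the daylight-saving period (22 March – 28 September), so Galosa Isles is on daylight time, UTC−08:00.
16:45 Galosa Isles + 8h = 00:45 UTC (rolling into the next day, 15 April 2026).
1 November 2025 is a Saturday, so the first Sunday is November 2 and the fourth is November 23.
1 April 2026 is a Wednesday, so the first Monday is April 6 and the third is April 20.
At the standard offset (UTC−11:30), 00:45 UTC − 11h30m = 13:15 Othesk standard time (rolling into the previous day, 14 April 2026).
Daylight saving runs 23 November 2025 – 20 April 2026; the standard-time date in Othesk, April 14, 2026, is inside that window, so Othesk is at UTC−10:30.
00:45 UTC − 10h30m = 14:15 Othesk (rolling into the previous day, 14 April 2026).

14:15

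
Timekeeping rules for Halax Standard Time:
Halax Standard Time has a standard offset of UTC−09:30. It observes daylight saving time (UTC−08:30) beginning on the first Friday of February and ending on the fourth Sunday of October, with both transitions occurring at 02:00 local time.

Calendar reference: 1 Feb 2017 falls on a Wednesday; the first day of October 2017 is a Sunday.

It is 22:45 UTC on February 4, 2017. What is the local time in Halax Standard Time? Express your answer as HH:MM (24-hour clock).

1 February 2017 is a Wednesday, so the first Friday is February 3.
1 October 2017 is a Sunday, so the first Sunday is October 1 and the fourth is October 22.
At the standard offset (UTC−09:30), 22:45 UTC − 9h30m = 13:15 Halax Standard Time standard time.
Daylight saving runs 3 February – 22 October; the standard-time date in Halax Standard Time, February 4, 2017, is inside that window, so Halax Standard Time is at UTC−08:30.
22:45 UTC − 8h30m = 14:15 local.

14:15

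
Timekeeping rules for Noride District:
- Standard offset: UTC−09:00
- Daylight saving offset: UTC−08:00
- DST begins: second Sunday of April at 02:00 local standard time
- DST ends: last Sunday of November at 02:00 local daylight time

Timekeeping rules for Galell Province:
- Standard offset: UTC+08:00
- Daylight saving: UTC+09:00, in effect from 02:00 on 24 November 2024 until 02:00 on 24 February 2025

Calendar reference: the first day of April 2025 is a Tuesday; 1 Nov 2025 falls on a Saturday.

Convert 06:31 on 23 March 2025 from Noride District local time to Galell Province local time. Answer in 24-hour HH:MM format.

23:31

1 April 2025 is a Tuesday, so the first Sunday is April 6 and the second is April 13.
1 November 2025 is a Saturday, so Sundays fall on 2, 9, 16, 23, 30; the last is November 30.
23 March 2025 does not fall between 13 April and 30 November, so daylight saving is not in effect and Noride District is at UTC−09:00.
06:31 Noride District + 9h = 15:31 UTC.
At the standard offset (UTC+08:00), 15:31 UTC + 8h = 23:31 Galell Province standard time.
The standard-time date in Galell Province, 23 March 2025, does not fall between 24 November 2024 and 24 February 2025, so daylight saving is not in effect and Galell Province is at UTC+08:00.
15:31 UTC + 8h = 23:31 Galell Province.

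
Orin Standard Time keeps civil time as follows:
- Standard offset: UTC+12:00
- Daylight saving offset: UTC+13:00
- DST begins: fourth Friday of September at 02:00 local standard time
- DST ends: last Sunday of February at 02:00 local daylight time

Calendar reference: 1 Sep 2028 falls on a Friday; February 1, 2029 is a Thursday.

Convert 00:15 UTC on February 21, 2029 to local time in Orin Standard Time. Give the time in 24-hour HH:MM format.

1 September 2028 is a Friday, so the first Friday is September 1 and the fourth is September 22.
1 February 2029 is a Thursday, so Sundays fall on 4, 11, 18, 25; the last is February 25.
At the standard offset (UTC+12:00), 00:15 UTC + 12h = 12:15 Orin Standard Time standard time.
Daylight saving runs 22 September 2028 – 25 February 2029; the standard-time date in Orin Standard Time, February 21, 2029, is inside that window, so Orin Standard Time is at UTC+13:00.
00:15 UTC + 13h = 13:15 local.

13:15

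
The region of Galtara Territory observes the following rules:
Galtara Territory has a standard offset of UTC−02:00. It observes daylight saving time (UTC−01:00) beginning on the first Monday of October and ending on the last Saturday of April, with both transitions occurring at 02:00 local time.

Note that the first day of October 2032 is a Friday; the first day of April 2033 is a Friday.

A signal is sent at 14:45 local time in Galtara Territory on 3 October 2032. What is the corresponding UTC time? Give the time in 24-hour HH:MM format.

16:45

1 October 2032 is a Friday, so the first Monday is October 4.
1 April 2033 is a Friday, so Saturdays fall on 2, 9, 16, 23, 30; the last is April 30.
3 October 2032 is outside the daylight-saving period (4 October 2032 – 30 April 2033), so Galtara Territory is on standard time, UTC−02:00.
14:45 local + 2h = 16:45 UTC.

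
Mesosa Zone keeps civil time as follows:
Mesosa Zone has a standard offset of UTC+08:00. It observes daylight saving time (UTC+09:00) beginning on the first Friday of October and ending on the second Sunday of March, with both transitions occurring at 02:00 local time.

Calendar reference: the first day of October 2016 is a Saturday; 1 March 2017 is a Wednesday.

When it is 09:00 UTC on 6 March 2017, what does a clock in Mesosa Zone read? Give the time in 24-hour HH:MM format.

18:00

1 October 2016 is a Saturday, so the first Friday is October 7.
1 March 2017 is a Wednesday, so the first Sunday is March 5 and the second is March 12.
At the standard offset (UTC+08:00), 09:00 UTC + 8h = 17:00 Mesosa Zone standard time.
Daylight saving runs 7 October 2016 – 12 March 2017; the standard-time date in Mesosa Zone, 6 March 2017, is inside that window, so Mesosa Zone is at UTC+09:00.
09:00 UTC + 9h = 18:00 local.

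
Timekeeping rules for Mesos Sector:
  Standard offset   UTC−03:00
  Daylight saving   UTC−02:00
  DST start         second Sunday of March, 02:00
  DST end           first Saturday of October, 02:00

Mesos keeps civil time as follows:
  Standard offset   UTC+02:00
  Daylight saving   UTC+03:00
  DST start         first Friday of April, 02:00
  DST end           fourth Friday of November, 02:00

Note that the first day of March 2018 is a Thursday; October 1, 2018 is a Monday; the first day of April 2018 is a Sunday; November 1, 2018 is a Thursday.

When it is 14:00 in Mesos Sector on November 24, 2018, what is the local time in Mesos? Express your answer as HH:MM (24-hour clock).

1 March 2018 is a Thursday, so the first Sunday is March 4 and the second is March 11.
1 October 2018 is a Monday, so the first Saturday is October 6.
November 24, 2018 does not fall between 11 March and 6 October, so daylight saving is not in effect and Mesos Sector is at UTC−03:00.
14:00 Mesos Sector + 3h = 17:00 UTC.
1 April 2018 is a Sunday, so the first Friday is April 6.
1 November 2018 is a Thursday, so the first Friday is November 2 and the fourth is November 23.
At the standard offset (UTC+02:00), 17:00 UTC + 2h = 19:00 Mesos standard time.
Daylight saving runs 6 April – 23 November; the standard-time date in Mesos, November 24, 2018, is outside that window, so Mesos is on standard time at UTC+02:00.
17:00 UTC + 2h = 19:00 Mesos.

19:00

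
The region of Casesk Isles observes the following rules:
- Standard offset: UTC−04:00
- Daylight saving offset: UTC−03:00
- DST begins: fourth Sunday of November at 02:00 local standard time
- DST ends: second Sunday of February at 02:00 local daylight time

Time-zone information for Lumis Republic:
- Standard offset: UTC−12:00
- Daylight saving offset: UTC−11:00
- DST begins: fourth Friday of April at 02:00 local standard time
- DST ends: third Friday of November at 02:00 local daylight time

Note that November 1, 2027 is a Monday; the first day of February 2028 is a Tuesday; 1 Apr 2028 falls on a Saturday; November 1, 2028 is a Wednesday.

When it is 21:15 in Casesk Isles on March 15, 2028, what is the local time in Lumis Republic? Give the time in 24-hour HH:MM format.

1 November 2027 is a Monday, so the first Sunday is November 7 and the fourth is November 28.
1 February 2028 is a Tuesday, so the first Sunday is February 6 and the second is February 13.
March 15, 2028 does not fall between 28 November 2027 and 13 February 2028, so daylight saving is not in effect and Casesk Isles is at UTC−04:00.
21:15 Casesk Isles + 4h = 01:15 UTC (rolling into the next day, 16 March 2028).
1 April 2028 is a Saturday, so the first Friday is April 7 and the fourth is April 28.
1 November 2028 is a Wednesday, so the first Friday is November 3 and the third is November 17.
At the standard offset (UTC−12:00), 01:15 UTC − 12h = 13:15 Lumis Republic standard time (rolling into the previous day, 15 March 2028).
The standard-time date in Lumis Republic, March 15, 2028, is outside the daylight-saving period (28 April – 17 November), so Lumis Republic is on standard time, UTC−12:00.
01:15 UTC − 12h = 13:15 Lumis Republic (rolling into the previous day, 15 March 2028).

13:15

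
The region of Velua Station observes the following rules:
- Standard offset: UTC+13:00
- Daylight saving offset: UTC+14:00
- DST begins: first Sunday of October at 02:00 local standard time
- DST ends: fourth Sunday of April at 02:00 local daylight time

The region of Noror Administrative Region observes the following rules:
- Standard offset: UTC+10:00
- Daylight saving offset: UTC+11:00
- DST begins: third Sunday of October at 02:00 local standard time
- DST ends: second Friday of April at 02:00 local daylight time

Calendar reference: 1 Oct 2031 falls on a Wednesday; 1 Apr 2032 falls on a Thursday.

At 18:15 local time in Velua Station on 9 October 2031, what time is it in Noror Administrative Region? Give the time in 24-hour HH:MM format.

1 October 2031 is a Wednesday, so the first Sunday is October 5.
1 April 2032 is a Thursday, so the first Sunday is April 4 and the fourth is April 25.
9 October 2031 falls between 5 October 2031 and 25 April 2032, so daylight saving is in effect and Velua Station is at UTC+14:00.
18:15 Velua Station − 14h = 04:15 UTC.
1 October 2031 is a Wednesday, so the first Sunday is October 5 and the third is October 19.
1 April 2032 is a Thursday, so the first Friday is April 2 and the second is April 9.
At the standard offset (UTC+10:00), 04:15 UTC + 10h = 14:15 Noror Administrative Region standard time.
Daylight saving runs 19 October 2031 – 9 April 2032; the standard-time date in Noror Administrative Region, 9 October 2031, is outside that window, so Noror Administrative Region is on standard time at UTC+10:00.
04:15 UTC + 10h = 14:15 Noror Administrative Region.

14:15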